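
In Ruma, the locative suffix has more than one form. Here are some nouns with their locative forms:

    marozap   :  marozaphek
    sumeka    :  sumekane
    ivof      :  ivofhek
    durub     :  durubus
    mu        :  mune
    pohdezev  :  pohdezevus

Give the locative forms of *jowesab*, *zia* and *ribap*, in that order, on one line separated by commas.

jowesabus, ziane, ribaphek

The suffix is conditioned by the final sound: -hek when the stem ends in a voiceless consonant (*marozap*, *ivof*); -us when the stem ends in a voiced consonant (*durub*, *pohdezev*); -ne when the stem ends in a vowel (*sumeka*, *mu*).
Since the final sound of *jowesab* is /b/ (a voiced consonant), it takes -us, giving *jowesabus*.
Since the final sound of *zia* is /a/ (a vowel), it takes -ne, giving *ziane*.
*ribap* — final sound /p/ (a voiceless consonant) → -hek → *ribaphek*.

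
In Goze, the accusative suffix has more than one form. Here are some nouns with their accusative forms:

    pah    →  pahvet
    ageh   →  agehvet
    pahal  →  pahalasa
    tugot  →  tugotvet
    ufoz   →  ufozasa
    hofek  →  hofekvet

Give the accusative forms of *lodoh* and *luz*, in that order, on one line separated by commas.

The suffix is conditioned by the final consonant: -vet when the stem ends in a voiceless consonant (*pah*, *ageh*, *tugot*, *hofek*); -asa when the stem ends in a voiced consonant (*pahal*, *ufoz*).
*lodoh* — final consonant /h/ (voiceless) → -vet → *lodohvet*.
*luz*: final consonant = /z/, voiced → -asa → *luzasa*.

lodohvet, luzasa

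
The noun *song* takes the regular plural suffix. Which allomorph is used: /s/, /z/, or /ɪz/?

/z/

The stem *song* ends in a voiced non-sibilant sound.
The plural suffix surfaces as /ɪz/ after sibilants, /s/ after other voiceless consonants, and /z/ after other voiced sounds.
So the plural -s on *song* is pronounced /z/.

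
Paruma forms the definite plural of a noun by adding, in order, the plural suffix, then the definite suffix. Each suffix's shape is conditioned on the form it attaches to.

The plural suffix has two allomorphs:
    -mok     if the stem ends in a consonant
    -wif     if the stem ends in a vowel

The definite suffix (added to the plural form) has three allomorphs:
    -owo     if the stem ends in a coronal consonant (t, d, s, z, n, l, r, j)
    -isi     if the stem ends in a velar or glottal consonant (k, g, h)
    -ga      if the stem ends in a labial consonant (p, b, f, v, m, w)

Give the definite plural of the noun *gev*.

gevmokisi

*gev*: final sound = /v/, a consonant → -mok → *gevmok*.
Since the final consonant of the plural form *gevmok* is /k/ (velar/glottal), it takes -isi, giving *gevmokisi*.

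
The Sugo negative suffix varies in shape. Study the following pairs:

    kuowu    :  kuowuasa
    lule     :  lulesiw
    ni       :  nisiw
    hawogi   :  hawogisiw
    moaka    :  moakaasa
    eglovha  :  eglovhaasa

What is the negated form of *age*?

agesiw

The pattern is front/back vowel harmony: -siw when the last vowel of the stem is a front vowel (*lule*, *ni*, *hawogi*); -asa when the last vowel of the stem is a back vowel (*kuowu*, *moaka*, *eglovha*).
The last vowel of *age* is /e/, which is a front vowel, so the suffix is -siw, giving *agesiw*.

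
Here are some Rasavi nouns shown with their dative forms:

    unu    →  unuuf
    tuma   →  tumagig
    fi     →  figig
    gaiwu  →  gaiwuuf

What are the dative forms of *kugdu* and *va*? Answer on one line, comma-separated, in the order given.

kugduuf, vagig

The pattern is rounding harmony: -uf when the last vowel of the stem is a rounded vowel (*unu*, *gaiwu*); -gig when the last vowel of the stem is an unrounded vowel (*tuma*, *fi*).
The last vowel of *kugdu* is /u/, which is a rounded vowel, so the suffix is -uf, giving *kugduuf*.
*va* — last vowel /a/ (an unrounded vowel) → -gig → *vagig*.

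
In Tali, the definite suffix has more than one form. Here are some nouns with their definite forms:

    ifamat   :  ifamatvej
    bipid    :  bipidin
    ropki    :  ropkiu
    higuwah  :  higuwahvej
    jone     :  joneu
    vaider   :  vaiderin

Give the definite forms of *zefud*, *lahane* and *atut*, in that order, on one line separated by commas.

zefudin, lahaneu, atutvej

The alternation tracks the final sound of the stem — -vej when the stem ends in a voiceless consonant (*ifamat*, *higuwah*); -in when the stem ends in a voiced consonant (*bipid*, *vaider*); -u when the stem ends in a vowel (*ropki*, *jone*).
*zefud* — final sound /d/ (a voiced consonant) → -in → *zefudin*.
*lahane* — final sound /e/ (a vowel) → -u → *lahaneu*.
*atut* — final sound /t/ (a voiceless consonant) → -vej → *atutvej*.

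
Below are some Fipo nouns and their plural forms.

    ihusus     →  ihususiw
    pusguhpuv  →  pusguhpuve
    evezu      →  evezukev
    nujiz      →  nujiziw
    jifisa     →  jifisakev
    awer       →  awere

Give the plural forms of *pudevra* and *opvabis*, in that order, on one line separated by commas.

The alternation tracks the final sound of the stem — -iw when the stem ends in a sibilant (*ihusus*, *nujiz*); -e when the stem ends in a non-sibilant consonant (*pusguhpuv*, *awer*); -kev when the stem ends in a vowel (*evezu*, *jifisa*).
The final sound of *pudevra* is /a/, which is a vowel, so the suffix is -kev, giving *pudevrakev*.
Since the final sound of *opvabis* is /s/ (a sibilant), it takes -iw, giving *opvabisiw*.

pudevrakev, opvabisiw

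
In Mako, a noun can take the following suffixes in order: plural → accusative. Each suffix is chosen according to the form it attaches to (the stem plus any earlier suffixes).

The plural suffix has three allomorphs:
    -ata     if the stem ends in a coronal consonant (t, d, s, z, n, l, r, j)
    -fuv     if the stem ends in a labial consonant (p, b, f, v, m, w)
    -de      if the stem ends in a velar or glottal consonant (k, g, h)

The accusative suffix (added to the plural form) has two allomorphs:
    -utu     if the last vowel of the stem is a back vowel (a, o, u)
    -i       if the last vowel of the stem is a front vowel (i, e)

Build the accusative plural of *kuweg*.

The final consonant of *kuweg* is /g/, which is velar/glottal, so the plural suffix is -de, giving *kuwegde*.
The plural form *kuwegde*: last vowel = /e/, a front vowel → -i → *kuwegdei*.

kuwegdei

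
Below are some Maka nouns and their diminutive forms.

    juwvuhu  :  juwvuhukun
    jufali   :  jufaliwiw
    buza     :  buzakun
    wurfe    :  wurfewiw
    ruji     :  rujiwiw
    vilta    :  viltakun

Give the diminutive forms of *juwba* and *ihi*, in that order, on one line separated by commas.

juwbakun, ihiwiw

The suffix is conditioned by the last vowel: -wiw when the last vowel of the stem is a front vowel (*jufali*, *wurfe*, *ruji*); -kun when the last vowel of the stem is a back vowel (*juwvuhu*, *buza*, *vilta*).
Since the last vowel of *juwba* is /a/ (a back vowel), it takes -kun, giving *juwbakun*.
Since the last vowel of *ihi* is /i/ (a front vowel), it takes -wiw, giving *ihiwiw*.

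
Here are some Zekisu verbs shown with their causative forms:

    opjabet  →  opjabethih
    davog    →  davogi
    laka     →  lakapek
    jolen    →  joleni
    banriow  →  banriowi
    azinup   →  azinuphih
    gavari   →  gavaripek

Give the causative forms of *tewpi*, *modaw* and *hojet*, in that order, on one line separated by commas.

The alternation tracks the final sound of the stem — -hih when the stem ends in a voiceless consonant (*opjabet*, *azinup*); -i when the stem ends in a voiced consonant (*davog*, *jolen*, *banriow*); -pek when the stem ends in a vowel (*laka*, *gavari*).
*tewpi* — final sound /i/ (a vowel) → -pek → *tewpipek*.
*modaw*: final sound = /w/, a voiced consonant → -i → *modawi*.
Since the final sound of *hojet* is /t/ (a voiceless consonant), it takes -hih, giving *hojethih*.

tewpipek, modawi, hojethih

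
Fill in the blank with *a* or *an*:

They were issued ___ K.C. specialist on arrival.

a

The indefinite article is chosen by the initial *sound* of the following word, not its spelling.
The initialism *K.C.* is read letter by letter; the first letter, K, is pronounced /keɪ/, which begins with a consonant sound.
So the article is *a*: They were issued a K.C. specialist on arrival.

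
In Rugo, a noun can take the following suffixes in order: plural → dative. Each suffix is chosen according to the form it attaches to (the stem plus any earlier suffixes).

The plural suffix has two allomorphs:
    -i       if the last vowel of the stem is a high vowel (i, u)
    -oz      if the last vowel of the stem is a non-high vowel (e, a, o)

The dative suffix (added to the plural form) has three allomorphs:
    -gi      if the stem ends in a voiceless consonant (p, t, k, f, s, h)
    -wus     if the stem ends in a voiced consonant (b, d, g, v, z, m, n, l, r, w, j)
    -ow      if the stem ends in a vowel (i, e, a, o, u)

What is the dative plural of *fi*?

fiiow

*fi*: last vowel = /i/, a high vowel → -i → *fii*.
Since the final sound of the plural form *fii* is /i/ (a vowel), it takes -ow, giving *fiiow*.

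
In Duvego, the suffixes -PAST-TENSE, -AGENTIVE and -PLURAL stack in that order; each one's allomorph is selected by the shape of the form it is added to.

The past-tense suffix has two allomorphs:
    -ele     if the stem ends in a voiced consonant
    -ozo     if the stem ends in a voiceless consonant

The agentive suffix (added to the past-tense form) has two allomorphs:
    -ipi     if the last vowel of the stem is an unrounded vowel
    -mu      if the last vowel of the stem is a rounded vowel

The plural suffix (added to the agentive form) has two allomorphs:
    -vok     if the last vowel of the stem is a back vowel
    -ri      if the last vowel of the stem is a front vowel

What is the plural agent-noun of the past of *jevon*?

The final consonant of *jevon* is /n/, which is voiced, so the past-tense suffix is -ele, giving *jevonele*.
The past-tense form *jevonele*: last vowel = /e/, an unrounded vowel → -ipi → *jevoneleipi*.
The last vowel of the agentive form *jevoneleipi* is /i/, which is a front vowel, so the plural suffix is -ri, giving *jevoneleipiri*.

jevoneleipiri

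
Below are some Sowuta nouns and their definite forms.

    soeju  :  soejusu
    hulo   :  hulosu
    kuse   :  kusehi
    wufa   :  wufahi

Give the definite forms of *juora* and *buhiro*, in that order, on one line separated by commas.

The pattern is rounding harmony: -su when the last vowel of the stem is a rounded vowel (*soeju*, *hulo*); -hi when the last vowel of the stem is an unrounded vowel (*kuse*, *wufa*).
The last vowel of *juora* is /a/, which is an unrounded vowel, so the suffix is -hi, giving *juorahi*.
The last vowel of *buhiro* is /o/, which is a rounded vowel, so the suffix is -su, giving *buhirosu*.

juorahi, buhirosu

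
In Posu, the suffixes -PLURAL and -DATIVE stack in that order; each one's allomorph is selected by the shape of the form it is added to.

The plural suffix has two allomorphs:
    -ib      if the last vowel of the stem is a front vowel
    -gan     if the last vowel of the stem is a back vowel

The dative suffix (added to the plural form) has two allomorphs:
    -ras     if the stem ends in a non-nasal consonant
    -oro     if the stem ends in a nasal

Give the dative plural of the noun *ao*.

The last vowel of *ao* is /o/, which is a back vowel, so the plural suffix is -gan, giving *aogan*.
The plural form *aogan*: final consonant = /n/, a nasal → -oro → *aoganoro*.

aoganoro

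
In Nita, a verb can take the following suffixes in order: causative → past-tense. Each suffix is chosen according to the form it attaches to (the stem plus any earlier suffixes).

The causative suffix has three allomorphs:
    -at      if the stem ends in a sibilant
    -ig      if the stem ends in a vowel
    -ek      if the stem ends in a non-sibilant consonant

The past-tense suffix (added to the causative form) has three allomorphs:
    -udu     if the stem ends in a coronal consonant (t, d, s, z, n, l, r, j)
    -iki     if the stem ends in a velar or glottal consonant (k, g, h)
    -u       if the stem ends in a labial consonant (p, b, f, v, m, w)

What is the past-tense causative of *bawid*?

The final sound of *bawid* is /d/, which is a non-sibilant consonant, so the causative suffix is -ek, giving *bawidek*.
The causative form *bawidek* — final consonant /k/ (velar/glottal) → -iki → *bawidekiki*.

bawidekiki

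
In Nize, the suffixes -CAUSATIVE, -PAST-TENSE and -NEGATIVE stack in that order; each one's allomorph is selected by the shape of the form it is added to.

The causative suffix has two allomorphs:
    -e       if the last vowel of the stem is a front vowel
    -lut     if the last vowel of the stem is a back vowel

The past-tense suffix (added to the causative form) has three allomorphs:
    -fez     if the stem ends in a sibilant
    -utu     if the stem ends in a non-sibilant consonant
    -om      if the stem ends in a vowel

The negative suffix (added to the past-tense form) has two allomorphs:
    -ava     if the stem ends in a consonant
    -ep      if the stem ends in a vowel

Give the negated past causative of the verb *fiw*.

fiweomava

Since the last vowel of *fiw* is /i/ (a front vowel), it takes -e, giving *fiwe*.
Since the final sound of the causative form *fiwe* is /e/ (a vowel), it takes -om, giving *fiweom*.
The past-tense form *fiweom*: final sound = /m/, a consonant → -ava → *fiweomava*.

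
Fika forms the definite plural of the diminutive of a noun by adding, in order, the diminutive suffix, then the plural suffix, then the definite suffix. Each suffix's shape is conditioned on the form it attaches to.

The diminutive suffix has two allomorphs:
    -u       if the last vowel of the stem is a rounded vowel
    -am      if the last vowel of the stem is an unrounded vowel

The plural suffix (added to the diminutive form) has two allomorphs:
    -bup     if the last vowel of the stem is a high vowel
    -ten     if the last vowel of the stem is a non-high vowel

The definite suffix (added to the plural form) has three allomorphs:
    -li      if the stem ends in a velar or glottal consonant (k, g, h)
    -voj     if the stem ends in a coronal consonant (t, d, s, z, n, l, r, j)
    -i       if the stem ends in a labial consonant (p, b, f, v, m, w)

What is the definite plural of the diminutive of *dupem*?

*dupem* — last vowel /e/ (an unrounded vowel) → -am → *dupemam*.
The last vowel of the diminutive form *dupemam* is /a/, which is a non-high vowel, so the plural suffix is -ten, giving *dupemamten*.
The final consonant of the plural form *dupemamten* is /n/, which is coronal, so the definite suffix is -voj, giving *dupemamtenvoj*.

dupemamtenvoj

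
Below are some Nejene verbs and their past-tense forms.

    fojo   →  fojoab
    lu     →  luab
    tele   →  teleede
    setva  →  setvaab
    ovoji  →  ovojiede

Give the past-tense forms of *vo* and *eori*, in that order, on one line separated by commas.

voab, eoriede

The suffix is conditioned by the last vowel: -ede when the last vowel of the stem is a front vowel (*tele*, *ovoji*); -ab when the last vowel of the stem is a back vowel (*fojo*, *lu*, *setva*).
Since the last vowel of *vo* is /o/ (a back vowel), it takes -ab, giving *voab*.
*eori*: last vowel = /i/, a front vowel → -ede → *eoriede*.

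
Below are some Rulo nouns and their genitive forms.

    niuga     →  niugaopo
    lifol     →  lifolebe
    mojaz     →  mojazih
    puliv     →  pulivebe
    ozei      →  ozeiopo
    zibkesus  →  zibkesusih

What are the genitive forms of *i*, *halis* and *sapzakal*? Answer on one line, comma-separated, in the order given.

The alternation tracks the final sound of the stem — -ih when the stem ends in a sibilant (*mojaz*, *zibkesus*); -ebe when the stem ends in a non-sibilant consonant (*lifol*, *puliv*); -opo when the stem ends in a vowel (*niuga*, *ozei*).
*i*: final sound = /i/, a vowel → -opo → *iopo*.
The final sound of *halis* is /s/, which is a sibilant, so the suffix is -ih, giving *halisih*.
*sapzakal*: final sound = /l/, a non-sibilant consonant → -ebe → *sapzakalebe*.

iopo, halisih, sapzakalebe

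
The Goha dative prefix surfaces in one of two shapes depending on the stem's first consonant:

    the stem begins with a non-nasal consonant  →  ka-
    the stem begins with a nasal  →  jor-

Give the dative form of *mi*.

jormi

*mi*: first consonant = /m/, a nasal → jor- → *jormi*.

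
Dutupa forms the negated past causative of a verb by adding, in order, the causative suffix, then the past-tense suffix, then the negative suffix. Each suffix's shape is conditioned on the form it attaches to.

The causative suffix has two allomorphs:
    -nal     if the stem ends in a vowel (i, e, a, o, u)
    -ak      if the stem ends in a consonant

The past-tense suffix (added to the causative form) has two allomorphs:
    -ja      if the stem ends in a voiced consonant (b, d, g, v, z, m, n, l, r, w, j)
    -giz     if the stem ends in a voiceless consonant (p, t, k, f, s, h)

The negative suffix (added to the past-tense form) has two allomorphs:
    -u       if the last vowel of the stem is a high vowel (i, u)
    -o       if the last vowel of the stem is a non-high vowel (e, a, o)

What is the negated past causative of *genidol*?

*genidol* — final sound /l/ (a consonant) → -ak → *genidolak*.
Since the final consonant of the causative form *genidolak* is /k/ (voiceless), it takes -giz, giving *genidolakgiz*.
Since the last vowel of the past-tense form *genidolakgiz* is /i/ (a high vowel), it takes -u, giving *genidolakgizu*.

genidolakgizu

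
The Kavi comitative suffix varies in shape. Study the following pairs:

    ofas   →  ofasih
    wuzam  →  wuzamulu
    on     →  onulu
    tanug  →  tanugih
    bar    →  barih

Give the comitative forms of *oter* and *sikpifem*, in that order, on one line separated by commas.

oterih, sikpifemulu

The alternation tracks the final consonant of the stem — -ulu when the stem ends in a nasal (*wuzam*, *on*); -ih when the stem ends in a non-nasal consonant (*ofas*, *tanug*, *bar*).
The final consonant of *oter* is /r/, which is non-nasal, so the suffix is -ih, giving *oterih*.
*sikpifem* — final consonant /m/ (a nasal) → -ulu → *sikpifemulu*.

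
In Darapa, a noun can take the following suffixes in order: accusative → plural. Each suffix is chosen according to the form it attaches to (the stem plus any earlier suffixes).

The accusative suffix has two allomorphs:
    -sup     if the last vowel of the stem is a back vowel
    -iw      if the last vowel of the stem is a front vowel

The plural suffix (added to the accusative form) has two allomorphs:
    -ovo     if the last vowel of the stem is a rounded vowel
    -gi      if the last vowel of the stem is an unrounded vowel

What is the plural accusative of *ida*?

idasupovo

*ida* — last vowel /a/ (a back vowel) → -sup → *idasup*.
The last vowel of the accusative form *idasup* is /u/, which is a rounded vowel, so the plural suffix is -ovo, giving *idasupovo*.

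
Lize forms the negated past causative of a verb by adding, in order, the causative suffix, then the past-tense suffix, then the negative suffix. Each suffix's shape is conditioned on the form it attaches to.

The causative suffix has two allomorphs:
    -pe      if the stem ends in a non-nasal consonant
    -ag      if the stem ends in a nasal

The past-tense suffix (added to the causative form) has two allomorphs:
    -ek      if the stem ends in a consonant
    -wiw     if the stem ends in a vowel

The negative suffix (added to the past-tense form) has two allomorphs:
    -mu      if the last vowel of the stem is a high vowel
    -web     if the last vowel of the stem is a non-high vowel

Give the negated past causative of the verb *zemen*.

zemenagekweb

Since the final consonant of *zemen* is /n/ (a nasal), it takes -ag, giving *zemenag*.
The causative form *zemenag*: final sound = /g/, a consonant → -ek → *zemenagek*.
The last vowel of the past-tense form *zemenagek* is /e/, which is a non-high vowel, so the negative suffix is -web, giving *zemenagekweb*.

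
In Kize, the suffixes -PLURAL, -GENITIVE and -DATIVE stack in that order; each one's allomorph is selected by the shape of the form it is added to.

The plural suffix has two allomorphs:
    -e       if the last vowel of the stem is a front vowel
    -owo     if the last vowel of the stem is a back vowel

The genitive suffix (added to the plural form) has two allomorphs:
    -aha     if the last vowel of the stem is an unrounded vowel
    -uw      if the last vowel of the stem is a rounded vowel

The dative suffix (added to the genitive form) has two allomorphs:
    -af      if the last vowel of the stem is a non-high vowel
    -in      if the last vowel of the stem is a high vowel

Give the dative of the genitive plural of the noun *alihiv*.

alihiveahaaf

*alihiv* — last vowel /i/ (a front vowel) → -e → *alihive*.
Since the last vowel of the plural form *alihive* is /e/ (an unrounded vowel), it takes -aha, giving *alihiveaha*.
The genitive form *alihiveaha* — last vowel /a/ (a non-high vowel) → -af → *alihiveahaaf*.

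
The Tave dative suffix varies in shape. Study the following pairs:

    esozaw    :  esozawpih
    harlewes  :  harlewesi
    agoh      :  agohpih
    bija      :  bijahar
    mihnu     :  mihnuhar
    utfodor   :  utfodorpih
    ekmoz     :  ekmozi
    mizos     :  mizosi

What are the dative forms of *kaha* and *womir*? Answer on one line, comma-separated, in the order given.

kahahar, womirpih

The alternation tracks the final sound of the stem — -i when the stem ends in a sibilant (*harlewes*, *ekmoz*, *mizos*); -pih when the stem ends in a non-sibilant consonant (*esozaw*, *agoh*, *utfodor*); -har when the stem ends in a vowel (*bija*, *mihnu*).
*kaha*: final sound = /a/, a vowel → -har → *kahahar*.
*womir*: final sound = /r/, a non-sibilant consonant → -pih → *womirpih*.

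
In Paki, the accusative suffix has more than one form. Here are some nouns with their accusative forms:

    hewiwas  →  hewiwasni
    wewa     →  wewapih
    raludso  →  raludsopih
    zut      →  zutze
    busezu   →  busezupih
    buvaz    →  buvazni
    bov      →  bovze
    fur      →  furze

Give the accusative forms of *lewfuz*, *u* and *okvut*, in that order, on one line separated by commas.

The suffix is conditioned by the final sound: -ni when the stem ends in a sibilant (*hewiwas*, *buvaz*); -ze when the stem ends in a non-sibilant consonant (*zut*, *bov*, *fur*); -pih when the stem ends in a vowel (*wewa*, *raludso*, *busezu*).
Since the final sound of *lewfuz* is /z/ (a sibilant), it takes -ni, giving *lewfuzni*.
*u*: final sound = /u/, a vowel → -pih → *upih*.
*okvut* — final sound /t/ (a non-sibilant consonant) → -ze → *okvutze*.

lewfuzni, upih, okvutze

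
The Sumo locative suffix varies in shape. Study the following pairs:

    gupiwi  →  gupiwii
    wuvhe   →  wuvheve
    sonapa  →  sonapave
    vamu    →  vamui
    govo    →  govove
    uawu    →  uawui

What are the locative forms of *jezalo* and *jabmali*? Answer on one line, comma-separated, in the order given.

jezalove, jabmalii

The alternation tracks the last vowel of the stem — -i when the last vowel of the stem is a high vowel (*gupiwi*, *vamu*, *uawu*); -ve when the last vowel of the stem is a non-high vowel (*wuvhe*, *sonapa*, *govo*).
*jezalo*: last vowel = /o/, a non-high vowel → -ve → *jezalove*.
The last vowel of *jabmali* is /i/, which is a high vowel, so the suffix is -i, giving *jabmalii*.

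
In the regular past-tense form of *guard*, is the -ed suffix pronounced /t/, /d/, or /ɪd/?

/ɪd/

The stem *guard* ends in /t/ or /d/.
The -ed suffix is realized as /ɪd/ after /t, d/; as /t/ after other voiceless consonants; and as /d/ after other voiced sounds.
So -ed on *guard* is pronounced /ɪd/.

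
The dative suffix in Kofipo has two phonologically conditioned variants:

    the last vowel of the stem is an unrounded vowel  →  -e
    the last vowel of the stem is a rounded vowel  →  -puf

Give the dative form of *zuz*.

The last vowel of *zuz* is /u/, which is a rounded vowel, so the suffix is -puf, giving *zuzpuf*.

zuzpuf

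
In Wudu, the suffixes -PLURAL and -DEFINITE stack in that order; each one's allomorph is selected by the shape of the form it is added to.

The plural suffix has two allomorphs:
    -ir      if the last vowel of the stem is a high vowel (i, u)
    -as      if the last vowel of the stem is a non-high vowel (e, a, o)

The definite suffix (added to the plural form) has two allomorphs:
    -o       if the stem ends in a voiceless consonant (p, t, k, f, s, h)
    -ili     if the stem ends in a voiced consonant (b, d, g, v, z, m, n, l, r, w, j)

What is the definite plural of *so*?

*so*: last vowel = /o/, a non-high vowel → -as → *soas*.
The final consonant of the plural form *soas* is /s/, which is voiceless, so the definite suffix is -o, giving *soaso*.

soaso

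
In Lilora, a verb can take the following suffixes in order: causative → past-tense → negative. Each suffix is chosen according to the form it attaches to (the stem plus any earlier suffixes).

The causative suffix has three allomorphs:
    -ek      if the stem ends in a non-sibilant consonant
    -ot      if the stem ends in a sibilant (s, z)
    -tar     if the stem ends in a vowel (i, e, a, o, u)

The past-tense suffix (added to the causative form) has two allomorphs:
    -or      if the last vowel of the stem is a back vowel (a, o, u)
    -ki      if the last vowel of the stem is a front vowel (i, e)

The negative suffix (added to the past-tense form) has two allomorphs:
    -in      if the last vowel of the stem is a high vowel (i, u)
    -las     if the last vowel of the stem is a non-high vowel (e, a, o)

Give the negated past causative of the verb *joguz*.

*joguz* — final sound /z/ (a sibilant) → -ot → *joguzot*.
The causative form *joguzot*: last vowel = /o/, a back vowel → -or → *joguzotor*.
The past-tense form *joguzotor*: last vowel = /o/, a non-high vowel → -las → *joguzotorlas*.

joguzotorlas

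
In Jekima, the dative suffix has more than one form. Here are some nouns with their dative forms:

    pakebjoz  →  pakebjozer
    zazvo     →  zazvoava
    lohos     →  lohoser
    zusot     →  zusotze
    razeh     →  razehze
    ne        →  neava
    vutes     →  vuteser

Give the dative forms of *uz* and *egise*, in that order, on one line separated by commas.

The suffix is conditioned by the final sound: -er when the stem ends in a sibilant (*pakebjoz*, *lohos*, *vutes*); -ze when the stem ends in a non-sibilant consonant (*zusot*, *razeh*); -ava when the stem ends in a vowel (*zazvo*, *ne*).
The final sound of *uz* is /z/, which is a sibilant, so the suffix is -er, giving *uzer*.
The final sound of *egise* is /e/, which is a vowel, so the suffix is -ava, giving *egiseava*.

uzer, egiseava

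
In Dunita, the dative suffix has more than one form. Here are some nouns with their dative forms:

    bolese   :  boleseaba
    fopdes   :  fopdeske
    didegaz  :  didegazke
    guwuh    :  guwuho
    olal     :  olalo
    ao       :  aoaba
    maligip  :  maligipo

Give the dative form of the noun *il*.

The suffix is conditioned by the final sound: -ke when the stem ends in a sibilant (*fopdes*, *didegaz*); -o when the stem ends in a non-sibilant consonant (*guwuh*, *olal*, *maligip*); -aba when the stem ends in a vowel (*bolese*, *ao*).
The final sound of *il* is /l/, which is a non-sibilant consonant, so the suffix is -o, giving *ilo*.

ilo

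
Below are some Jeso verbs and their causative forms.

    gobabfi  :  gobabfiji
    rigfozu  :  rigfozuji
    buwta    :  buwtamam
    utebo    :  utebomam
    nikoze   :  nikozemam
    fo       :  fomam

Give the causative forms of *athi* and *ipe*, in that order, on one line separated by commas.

athiji, ipemam

The pattern is height harmony: -ji when the last vowel of the stem is a high vowel (*gobabfi*, *rigfozu*); -mam when the last vowel of the stem is a non-high vowel (*buwta*, *utebo*, *nikoze*, *fo*).
The last vowel of *athi* is /i/, which is a high vowel, so the suffix is -ji, giving *athiji*.
*ipe*: last vowel = /e/, a non-high vowel → -mam → *ipemam*.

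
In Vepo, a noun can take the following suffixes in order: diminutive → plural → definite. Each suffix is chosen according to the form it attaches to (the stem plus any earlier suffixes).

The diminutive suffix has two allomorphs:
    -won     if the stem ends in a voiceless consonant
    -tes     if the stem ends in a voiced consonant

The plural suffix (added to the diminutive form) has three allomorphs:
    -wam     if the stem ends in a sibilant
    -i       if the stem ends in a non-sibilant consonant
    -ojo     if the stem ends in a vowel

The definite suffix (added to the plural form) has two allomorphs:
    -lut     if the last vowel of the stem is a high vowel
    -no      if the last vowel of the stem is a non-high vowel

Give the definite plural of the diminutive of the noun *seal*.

Since the final consonant of *seal* is /l/ (voiced), it takes -tes, giving *sealtes*.
The diminutive form *sealtes*: final sound = /s/, a sibilant → -wam → *sealteswam*.
The last vowel of the plural form *sealteswam* is /a/, which is a non-high vowel, so the definite suffix is -no, giving *sealteswamno*.

sealteswamno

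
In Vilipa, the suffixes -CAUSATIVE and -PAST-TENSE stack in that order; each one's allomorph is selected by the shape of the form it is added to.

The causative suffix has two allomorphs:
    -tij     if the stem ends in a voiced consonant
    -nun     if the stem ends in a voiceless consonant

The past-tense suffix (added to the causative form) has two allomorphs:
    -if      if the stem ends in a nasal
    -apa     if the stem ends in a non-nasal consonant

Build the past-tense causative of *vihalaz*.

vihalaztijapa

*vihalaz*: final consonant = /z/, voiced → -tij → *vihalaztij*.
The final consonant of the causative form *vihalaztij* is /j/, which is non-nasal, so the past-tense suffix is -apa, giving *vihalaztijapa*.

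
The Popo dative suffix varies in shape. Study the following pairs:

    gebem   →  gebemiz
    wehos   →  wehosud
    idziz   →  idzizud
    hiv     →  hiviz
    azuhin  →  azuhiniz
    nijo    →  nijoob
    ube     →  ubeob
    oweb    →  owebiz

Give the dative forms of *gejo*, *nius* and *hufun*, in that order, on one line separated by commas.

The pattern is sibilance of the final sound: -ud when the stem ends in a sibilant (*wehos*, *idziz*); -iz when the stem ends in a non-sibilant consonant (*gebem*, *hiv*, *azuhin*, *oweb*); -ob when the stem ends in a vowel (*nijo*, *ube*).
*gejo*: final sound = /o/, a vowel → -ob → *gejoob*.
*nius* — final sound /s/ (a sibilant) → -ud → *niusud*.
*hufun* — final sound /n/ (a non-sibilant consonant) → -iz → *hufuniz*.

gejoob, niusud, hufuniz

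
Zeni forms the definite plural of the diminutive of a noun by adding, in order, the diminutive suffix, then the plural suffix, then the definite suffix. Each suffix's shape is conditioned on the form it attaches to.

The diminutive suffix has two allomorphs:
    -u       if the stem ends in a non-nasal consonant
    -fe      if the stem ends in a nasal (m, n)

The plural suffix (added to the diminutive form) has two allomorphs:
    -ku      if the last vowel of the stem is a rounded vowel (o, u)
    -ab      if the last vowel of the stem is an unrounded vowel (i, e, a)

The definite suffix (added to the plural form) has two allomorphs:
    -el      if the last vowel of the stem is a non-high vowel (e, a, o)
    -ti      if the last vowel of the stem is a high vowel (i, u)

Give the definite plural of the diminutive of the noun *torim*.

Since the final consonant of *torim* is /m/ (a nasal), it takes -fe, giving *torimfe*.
The diminutive form *torimfe*: last vowel = /e/, an unrounded vowel → -ab → *torimfeab*.
The plural form *torimfeab* — last vowel /a/ (a non-high vowel) → -el → *torimfeabel*.

torimfeabel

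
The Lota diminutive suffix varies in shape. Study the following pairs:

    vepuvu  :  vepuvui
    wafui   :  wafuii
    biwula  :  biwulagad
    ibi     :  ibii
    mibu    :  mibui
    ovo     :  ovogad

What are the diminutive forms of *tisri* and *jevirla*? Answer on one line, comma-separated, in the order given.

tisrii, jevirlagad

The alternation tracks the last vowel of the stem — -i when the last vowel of the stem is a high vowel (*vepuvu*, *wafui*, *ibi*, *mibu*); -gad when the last vowel of the stem is a non-high vowel (*biwula*, *ovo*).
The last vowel of *tisri* is /i/, which is a high vowel, so the suffix is -i, giving *tisrii*.
*jevirla*: last vowel = /a/, a non-high vowel → -gad → *jevirlagad*.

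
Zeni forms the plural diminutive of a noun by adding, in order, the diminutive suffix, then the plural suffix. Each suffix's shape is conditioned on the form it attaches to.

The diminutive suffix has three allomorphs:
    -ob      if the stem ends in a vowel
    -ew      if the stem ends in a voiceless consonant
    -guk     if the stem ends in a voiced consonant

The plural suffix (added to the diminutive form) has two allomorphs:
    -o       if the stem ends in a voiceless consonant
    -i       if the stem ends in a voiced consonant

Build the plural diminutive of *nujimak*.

*nujimak*: final sound = /k/, a voiceless consonant → -ew → *nujimakew*.
The diminutive form *nujimakew* — final consonant /w/ (voiced) → -i → *nujimakewi*.

nujimakewi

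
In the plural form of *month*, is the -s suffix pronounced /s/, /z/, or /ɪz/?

/s/

The stem *month* ends in a voiceless non-sibilant consonant.
The plural suffix surfaces as /ɪz/ after sibilants, /s/ after other voiceless consonants, and /z/ after other voiced sounds.
So the plural -s on *month* is pronounced /s/.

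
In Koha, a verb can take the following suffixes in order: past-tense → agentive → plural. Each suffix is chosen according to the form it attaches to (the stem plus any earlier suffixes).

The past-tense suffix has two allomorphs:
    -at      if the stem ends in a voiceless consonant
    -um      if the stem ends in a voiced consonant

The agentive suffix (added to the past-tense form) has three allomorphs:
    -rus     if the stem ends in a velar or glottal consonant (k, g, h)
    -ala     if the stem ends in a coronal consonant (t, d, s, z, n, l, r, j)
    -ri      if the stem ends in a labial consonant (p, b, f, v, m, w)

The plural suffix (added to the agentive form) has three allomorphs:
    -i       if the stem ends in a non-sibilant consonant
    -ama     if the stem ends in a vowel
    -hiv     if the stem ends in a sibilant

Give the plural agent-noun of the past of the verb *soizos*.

soizosatalaama

The final consonant of *soizos* is /s/, which is voiceless, so the past-tense suffix is -at, giving *soizosat*.
The final consonant of the past-tense form *soizosat* is /t/, which is coronal, so the agentive suffix is -ala, giving *soizosatala*.
The agentive form *soizosatala* — final sound /a/ (a vowel) → -ama → *soizosatalaama*.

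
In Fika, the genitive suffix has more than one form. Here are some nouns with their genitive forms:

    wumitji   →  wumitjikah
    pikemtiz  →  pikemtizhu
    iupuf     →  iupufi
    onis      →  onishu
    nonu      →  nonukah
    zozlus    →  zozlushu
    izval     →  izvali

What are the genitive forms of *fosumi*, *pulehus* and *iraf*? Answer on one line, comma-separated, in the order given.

The pattern is sibilance of the final sound: -hu when the stem ends in a sibilant (*pikemtiz*, *onis*, *zozlus*); -i when the stem ends in a non-sibilant consonant (*iupuf*, *izval*); -kah when the stem ends in a vowel (*wumitji*, *nonu*).
*fosumi* — final sound /i/ (a vowel) → -kah → *fosumikah*.
Since the final sound of *pulehus* is /s/ (a sibilant), it takes -hu, giving *pulehushu*.
*iraf*: final sound = /f/, a non-sibilant consonant → -i → *irafi*.

fosumikah, pulehushu, irafi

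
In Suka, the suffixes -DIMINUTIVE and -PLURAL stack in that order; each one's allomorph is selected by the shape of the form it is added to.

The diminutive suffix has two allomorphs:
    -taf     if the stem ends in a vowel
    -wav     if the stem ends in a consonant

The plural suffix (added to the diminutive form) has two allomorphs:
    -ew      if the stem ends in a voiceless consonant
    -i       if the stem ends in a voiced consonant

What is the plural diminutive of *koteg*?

kotegwavi

*koteg* — final sound /g/ (a consonant) → -wav → *kotegwav*.
Since the final consonant of the diminutive form *kotegwav* is /v/ (voiced), it takes -i, giving *kotegwavi*.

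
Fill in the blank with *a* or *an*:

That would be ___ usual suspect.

The indefinite article is chosen by the initial *sound* of the following word, not its spelling.
*usual* begins with the sound /juː/ (u pronounced /juː/) — a consonant sound.
So the article is *a*: That would be a usual suspect.

a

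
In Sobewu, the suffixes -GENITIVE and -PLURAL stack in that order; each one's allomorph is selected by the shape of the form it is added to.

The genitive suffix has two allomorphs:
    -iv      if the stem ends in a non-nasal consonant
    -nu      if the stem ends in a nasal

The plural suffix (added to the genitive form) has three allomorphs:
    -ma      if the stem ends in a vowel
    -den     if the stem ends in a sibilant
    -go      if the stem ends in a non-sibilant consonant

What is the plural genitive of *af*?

afivgo

*af* — final consonant /f/ (non-nasal) → -iv → *afiv*.
The genitive form *afiv* — final sound /v/ (a non-sibilant consonant) → -go → *afivgo*.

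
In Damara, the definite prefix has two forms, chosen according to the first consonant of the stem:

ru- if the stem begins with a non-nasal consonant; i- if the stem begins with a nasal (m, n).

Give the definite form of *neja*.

ineja

The first consonant of *neja* is /n/, which is a nasal, so the prefix is i-, giving *ineja*.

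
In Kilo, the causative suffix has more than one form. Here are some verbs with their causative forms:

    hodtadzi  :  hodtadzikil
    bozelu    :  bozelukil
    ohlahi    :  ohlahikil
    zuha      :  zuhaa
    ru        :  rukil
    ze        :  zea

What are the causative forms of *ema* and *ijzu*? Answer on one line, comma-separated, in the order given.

The alternation tracks the last vowel of the stem — -kil when the last vowel of the stem is a high vowel (*hodtadzi*, *bozelu*, *ohlahi*, *ru*); -a when the last vowel of the stem is a non-high vowel (*zuha*, *ze*).
The last vowel of *ema* is /a/, which is a non-high vowel, so the suffix is -a, giving *emaa*.
*ijzu*: last vowel = /u/, a high vowel → -kil → *ijzukil*.

emaa, ijzukil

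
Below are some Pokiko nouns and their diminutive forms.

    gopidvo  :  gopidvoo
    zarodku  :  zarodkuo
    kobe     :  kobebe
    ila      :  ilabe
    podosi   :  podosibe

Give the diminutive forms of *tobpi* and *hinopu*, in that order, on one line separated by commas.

The alternation tracks the last vowel of the stem — -o when the last vowel of the stem is a rounded vowel (*gopidvo*, *zarodku*); -be when the last vowel of the stem is an unrounded vowel (*kobe*, *ila*, *podosi*).
The last vowel of *tobpi* is /i/, which is an unrounded vowel, so the suffix is -be, giving *tobpibe*.
*hinopu* — last vowel /u/ (a rounded vowel) → -o → *hinopuo*.

tobpibe, hinopuo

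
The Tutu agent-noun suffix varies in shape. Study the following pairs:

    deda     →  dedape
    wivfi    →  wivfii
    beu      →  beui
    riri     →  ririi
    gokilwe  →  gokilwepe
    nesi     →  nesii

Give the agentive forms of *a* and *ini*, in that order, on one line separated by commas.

ape, inii

The pattern is height harmony: -i when the last vowel of the stem is a high vowel (*wivfi*, *beu*, *riri*, *nesi*); -pe when the last vowel of the stem is a non-high vowel (*deda*, *gokilwe*).
The last vowel of *a* is /a/, which is a non-high vowel, so the suffix is -pe, giving *ape*.
*ini*: last vowel = /i/, a high vowel → -i → *inii*.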